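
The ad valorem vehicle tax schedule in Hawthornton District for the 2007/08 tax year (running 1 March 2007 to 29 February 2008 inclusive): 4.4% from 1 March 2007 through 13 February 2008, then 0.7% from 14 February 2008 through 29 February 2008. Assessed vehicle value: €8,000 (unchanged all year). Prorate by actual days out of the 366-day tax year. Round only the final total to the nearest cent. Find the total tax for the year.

1 March 2007 – 13 February 2008: 350 days at 4.4% → €8,000 × 4.4% × 350/366 = €336.6120
14 February – 29 February 2008: 16 days at 0.7% → €8,000 × 0.7% × 16/366 = €2.4481
Total = €339.0601

€339.06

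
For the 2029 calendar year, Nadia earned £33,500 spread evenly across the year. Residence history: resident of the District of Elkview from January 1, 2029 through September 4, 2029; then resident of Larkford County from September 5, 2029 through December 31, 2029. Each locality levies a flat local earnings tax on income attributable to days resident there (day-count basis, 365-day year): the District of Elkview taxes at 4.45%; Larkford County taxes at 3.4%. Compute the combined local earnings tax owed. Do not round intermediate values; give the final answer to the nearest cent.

The District of Elkview, January 1 – September 4, 2029: 247 days → £33,500 × 4.45% × 247/365 = £1,008.8089
Larkford County, September 5 – December 31, 2029: 118 days → £33,500 × 3.4% × 118/365 = £368.2247
Total = £1,377.0336

£1,377.03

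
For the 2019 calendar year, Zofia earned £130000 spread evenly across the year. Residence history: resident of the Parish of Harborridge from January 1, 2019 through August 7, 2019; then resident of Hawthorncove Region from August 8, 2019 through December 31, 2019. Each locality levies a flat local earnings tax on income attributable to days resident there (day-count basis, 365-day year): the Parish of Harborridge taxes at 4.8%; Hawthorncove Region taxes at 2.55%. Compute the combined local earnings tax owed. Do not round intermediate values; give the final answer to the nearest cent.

£5070.00

The Parish of Harborridge, January 1 – August 7, 2019: 219 days → £130000 × 4.8% × 219/365 = £3744.0000
Hawthorncove Region, August 8 – December 31, 2019: 146 days → £130000 × 2.55% × 146/365 = £1326.0000
Total = £5070.0000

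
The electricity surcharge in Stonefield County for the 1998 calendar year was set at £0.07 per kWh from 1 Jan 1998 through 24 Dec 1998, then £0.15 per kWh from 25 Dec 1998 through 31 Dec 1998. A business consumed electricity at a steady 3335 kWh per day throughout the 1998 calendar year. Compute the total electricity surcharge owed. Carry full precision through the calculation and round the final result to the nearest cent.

£87,076.85

1 Jan – 24 Dec 1998: 358 days × 3335 kWh/day = 1,193,930 kWh at £0.07/kWh → £83,575.10
25 Dec – 31 Dec 1998: 7 days × 3335 kWh/day = 23,345 kWh at £0.15/kWh → £3,501.75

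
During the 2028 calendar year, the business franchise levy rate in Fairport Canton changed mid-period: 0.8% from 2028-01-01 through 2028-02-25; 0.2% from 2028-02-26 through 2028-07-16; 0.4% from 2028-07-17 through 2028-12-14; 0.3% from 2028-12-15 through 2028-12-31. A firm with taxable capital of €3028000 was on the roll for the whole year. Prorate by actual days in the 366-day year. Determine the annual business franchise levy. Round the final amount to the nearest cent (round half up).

2028-01-01 to 2028-02-25: 56 days at 0.8% → €3028000 × 0.8% × 56/366 = €3706.4044
2028-02-26 to 2028-07-16: 142 days at 0.2% → €3028000 × 0.2% × 142/366 = €2349.5956
2028-07-17 to 2028-12-14: 151 days at 0.4% → €3028000 × 0.4% × 151/366 = €4997.0273
2028-12-15 to 2028-12-31: 17 days at 0.3% → €3028000 × 0.3% × 17/366 = €421.9344
Total = €11474.9617

€11474.96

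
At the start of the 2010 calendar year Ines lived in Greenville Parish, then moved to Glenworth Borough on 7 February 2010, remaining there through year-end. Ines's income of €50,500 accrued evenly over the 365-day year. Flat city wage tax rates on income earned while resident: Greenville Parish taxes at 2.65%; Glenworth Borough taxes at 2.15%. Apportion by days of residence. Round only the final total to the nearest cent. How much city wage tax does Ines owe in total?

€1,111.35

Greenville Parish, 1 January – 6 February 2010: 37 days → €50,500 × 2.65% × 37/365 = €135.6582
Glenworth Borough, 7 February – 31 December 2010: 328 days → €50,500 × 2.15% × 328/365 = €975.6877
Total = €1,111.3459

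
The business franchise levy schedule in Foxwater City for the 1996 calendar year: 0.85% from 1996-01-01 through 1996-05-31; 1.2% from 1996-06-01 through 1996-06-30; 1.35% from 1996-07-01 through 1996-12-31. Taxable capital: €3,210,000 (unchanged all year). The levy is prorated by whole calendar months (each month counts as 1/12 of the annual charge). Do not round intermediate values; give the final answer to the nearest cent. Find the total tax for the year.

1996-01-01 to 1996-05-31: 5 months at 0.85% → €3,210,000 × 0.85% × 5/12 = €11,368.7500
1996-06-01 to 1996-06-30: 1 month at 1.2% → €3,210,000 × 1.2% × 1/12 = €3,210.0000
1996-07-01 to 1996-12-31: 6 months at 1.35% → €3,210,000 × 1.35% × 6/12 = €21,667.5000
Total = €36,246.2500

€36,246.25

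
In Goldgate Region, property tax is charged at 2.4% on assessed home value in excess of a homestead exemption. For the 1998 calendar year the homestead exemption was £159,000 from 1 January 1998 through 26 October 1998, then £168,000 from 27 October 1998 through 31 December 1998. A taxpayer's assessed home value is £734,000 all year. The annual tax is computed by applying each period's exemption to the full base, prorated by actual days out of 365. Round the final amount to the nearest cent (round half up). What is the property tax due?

£13,760.94

1 January – 26 October 1998: 299 days, exemption £159,000 → (£734,000 − £159,000) × 2.4% × 299/365 = £11,304.6575
27 October – 31 December 1998: 66 days, exemption £168,000 → (£734,000 − £168,000) × 2.4% × 66/365 = £2,456.2849
Total = £13,760.9425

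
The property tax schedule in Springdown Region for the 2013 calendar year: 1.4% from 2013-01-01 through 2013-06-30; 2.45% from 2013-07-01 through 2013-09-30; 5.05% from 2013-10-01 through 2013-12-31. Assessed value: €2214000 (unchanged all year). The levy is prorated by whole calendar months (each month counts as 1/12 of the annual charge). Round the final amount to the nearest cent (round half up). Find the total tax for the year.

€57010.50

2013-01-01 to 2013-06-30: 6 months at 1.4% → €2214000 × 1.4% × 6/12 = €15498.0000
2013-07-01 to 2013-09-30: 3 months at 2.45% → €2214000 × 2.45% × 3/12 = €13560.7500
2013-10-01 to 2013-12-31: 3 months at 5.05% → €2214000 × 5.05% × 3/12 = €27951.7500
Total = €57010.5000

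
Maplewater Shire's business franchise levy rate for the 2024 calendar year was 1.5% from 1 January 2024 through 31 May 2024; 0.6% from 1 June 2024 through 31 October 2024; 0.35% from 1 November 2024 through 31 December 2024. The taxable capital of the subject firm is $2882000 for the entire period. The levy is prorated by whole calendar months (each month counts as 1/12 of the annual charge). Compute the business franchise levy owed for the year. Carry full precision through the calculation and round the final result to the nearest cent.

$26898.67

1 January – 31 May 2024: 5 months at 1.5% → $2882000 × 1.5% × 5/12 = $18012.5000
1 June – 31 October 2024: 5 months at 0.6% → $2882000 × 0.6% × 5/12 = $7205.0000
1 November – 31 December 2024: 2 months at 0.35% → $2882000 × 0.35% × 2/12 = $1681.1667
Total = $26898.6667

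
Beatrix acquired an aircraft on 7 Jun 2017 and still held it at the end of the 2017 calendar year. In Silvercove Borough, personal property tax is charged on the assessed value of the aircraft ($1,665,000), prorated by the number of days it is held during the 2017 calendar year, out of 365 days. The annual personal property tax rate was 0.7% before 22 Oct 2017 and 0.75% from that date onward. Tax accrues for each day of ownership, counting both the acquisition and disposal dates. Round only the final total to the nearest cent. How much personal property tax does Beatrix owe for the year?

$6,803.69

7 Jun – 21 Oct 2017: 137 days at 0.7% → $1,665,000 × 0.7% × 137/365 = $4,374.6164
22 Oct – 31 Dec 2017: 71 days at 0.75% → $1,665,000 × 0.75% × 71/365 = $2,429.0753
Total = $6,803.6918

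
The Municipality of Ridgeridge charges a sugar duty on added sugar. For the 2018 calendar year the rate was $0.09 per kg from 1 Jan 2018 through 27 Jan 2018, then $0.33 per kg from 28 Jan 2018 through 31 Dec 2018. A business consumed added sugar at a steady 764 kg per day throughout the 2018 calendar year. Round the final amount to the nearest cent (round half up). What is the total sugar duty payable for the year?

$87,073.08

1 Jan – 27 Jan 2018: 27 days × 764 kg/day = 20,628 kg at $0.09/kg → $1,856.52
28 Jan – 31 Dec 2018: 338 days × 764 kg/day = 258,232 kg at $0.33/kg → $85,216.56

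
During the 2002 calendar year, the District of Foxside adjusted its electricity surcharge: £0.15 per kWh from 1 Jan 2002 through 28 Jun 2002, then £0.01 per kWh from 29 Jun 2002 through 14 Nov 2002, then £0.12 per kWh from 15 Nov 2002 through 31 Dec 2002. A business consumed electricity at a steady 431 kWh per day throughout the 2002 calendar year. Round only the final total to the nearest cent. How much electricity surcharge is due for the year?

£14602.28

1 Jan – 28 Jun 2002: 179 days × 431 kWh/day = 77,149 kWh at £0.15/kWh → £11572.35
29 Jun – 14 Nov 2002: 139 days × 431 kWh/day = 59,909 kWh at £0.01/kWh → £599.09
15 Nov – 31 Dec 2002: 47 days × 431 kWh/day = 20,257 kWh at £0.12/kWh → £2430.84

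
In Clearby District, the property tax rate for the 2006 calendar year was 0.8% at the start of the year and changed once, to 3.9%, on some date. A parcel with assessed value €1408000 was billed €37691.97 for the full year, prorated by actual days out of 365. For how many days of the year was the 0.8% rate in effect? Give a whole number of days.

144 days

Let d = days at the first rate; then 365 − d days at the second rate.
€1408000 × [0.8%·d + 3.9%·(365−d)] / 365 = €37691.97
Solving gives d = 144, so the new rate took effect on 25 May 2006.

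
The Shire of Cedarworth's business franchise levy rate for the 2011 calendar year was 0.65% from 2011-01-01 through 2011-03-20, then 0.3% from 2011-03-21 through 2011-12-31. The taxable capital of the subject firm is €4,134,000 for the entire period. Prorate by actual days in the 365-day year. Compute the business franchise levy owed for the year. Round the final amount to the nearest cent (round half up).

€15,533.65

2011-01-01 to 2011-03-20: 79 days at 0.65% → €4,134,000 × 0.65% × 79/365 = €5,815.9151
2011-03-21 to 2011-12-31: 286 days at 0.3% → €4,134,000 × 0.3% × 286/365 = €9,717.7315
Total = €15,533.6466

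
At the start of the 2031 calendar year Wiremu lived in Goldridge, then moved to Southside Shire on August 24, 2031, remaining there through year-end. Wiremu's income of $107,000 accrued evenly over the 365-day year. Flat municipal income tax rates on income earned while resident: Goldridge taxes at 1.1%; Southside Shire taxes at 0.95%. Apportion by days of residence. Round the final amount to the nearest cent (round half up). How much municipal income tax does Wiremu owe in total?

$1,119.84

Goldridge, January 1 – August 23, 2031: 235 days → $107,000 × 1.1% × 235/365 = $757.7945
Southside Shire, August 24 – December 31, 2031: 130 days → $107,000 × 0.95% × 130/365 = $362.0411
Total = $1,119.8356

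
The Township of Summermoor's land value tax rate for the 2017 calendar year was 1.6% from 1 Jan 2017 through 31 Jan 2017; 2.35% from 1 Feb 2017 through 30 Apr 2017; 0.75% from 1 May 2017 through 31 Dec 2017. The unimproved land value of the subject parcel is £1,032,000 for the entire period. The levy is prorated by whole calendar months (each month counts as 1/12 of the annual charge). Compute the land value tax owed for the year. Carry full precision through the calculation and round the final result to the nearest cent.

1 Jan – 31 Jan 2017: 1 month at 1.6% → £1,032,000 × 1.6% × 1/12 = £1,376.0000
1 Feb – 30 Apr 2017: 3 months at 2.35% → £1,032,000 × 2.35% × 3/12 = £6,063.0000
1 May – 31 Dec 2017: 8 months at 0.75% → £1,032,000 × 0.75% × 8/12 = £5,160.0000
Total = £12,599.0000

£12,599.00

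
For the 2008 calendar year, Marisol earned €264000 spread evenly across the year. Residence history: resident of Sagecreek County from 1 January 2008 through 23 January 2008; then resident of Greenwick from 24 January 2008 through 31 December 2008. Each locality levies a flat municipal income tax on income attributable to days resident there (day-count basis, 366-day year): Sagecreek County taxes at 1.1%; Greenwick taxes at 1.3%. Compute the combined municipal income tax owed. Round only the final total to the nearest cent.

Sagecreek County, 1 January – 23 January 2008: 23 days → €264000 × 1.1% × 23/366 = €182.4918
Greenwick, 24 January – 31 December 2008: 343 days → €264000 × 1.3% × 343/366 = €3216.3279
Total = €3398.8197

€3398.82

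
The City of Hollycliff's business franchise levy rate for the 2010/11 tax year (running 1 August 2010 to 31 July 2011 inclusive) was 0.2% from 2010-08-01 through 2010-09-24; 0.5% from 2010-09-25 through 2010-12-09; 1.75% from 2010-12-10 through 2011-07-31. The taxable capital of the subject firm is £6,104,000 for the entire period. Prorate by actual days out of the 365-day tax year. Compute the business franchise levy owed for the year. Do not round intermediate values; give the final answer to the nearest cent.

£76,676.27

2010-08-01 to 2010-09-24: 55 days at 0.2% → £6,104,000 × 0.2% × 55/365 = £1,839.5616
2010-09-25 to 2010-12-09: 76 days at 0.5% → £6,104,000 × 0.5% × 76/365 = £6,354.8493
2010-12-10 to 2011-07-31: 234 days at 1.75% → £6,104,000 × 1.75% × 234/365 = £68,481.8630
Total = £76,676.2740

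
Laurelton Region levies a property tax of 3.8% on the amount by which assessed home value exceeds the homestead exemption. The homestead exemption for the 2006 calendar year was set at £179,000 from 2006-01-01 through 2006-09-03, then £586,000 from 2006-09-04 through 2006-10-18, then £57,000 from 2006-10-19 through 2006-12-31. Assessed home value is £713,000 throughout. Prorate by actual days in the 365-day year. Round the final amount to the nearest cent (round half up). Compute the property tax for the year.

2006-01-01 to 2006-09-03: 246 days, exemption £179,000 → (£713,000 − £179,000) × 3.8% × 246/365 = £13,676.2521
2006-09-04 to 2006-10-18: 45 days, exemption £586,000 → (£713,000 − £586,000) × 3.8% × 45/365 = £594.9863
2006-10-19 to 2006-12-31: 74 days, exemption £57,000 → (£713,000 − £57,000) × 3.8% × 74/365 = £5,053.8959
Total = £19,325.1342

£19,325.13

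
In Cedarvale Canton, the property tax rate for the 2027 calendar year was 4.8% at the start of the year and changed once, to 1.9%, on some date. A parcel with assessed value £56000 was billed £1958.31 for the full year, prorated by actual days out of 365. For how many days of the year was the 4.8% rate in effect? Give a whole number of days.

Let d = days at the first rate; then 365 − d days at the second rate.
£56000 × [4.8%·d + 1.9%·(365−d)] / 365 = £1958.31
Solving gives d = 201, so the new rate took effect on July 21, 2027.

201 days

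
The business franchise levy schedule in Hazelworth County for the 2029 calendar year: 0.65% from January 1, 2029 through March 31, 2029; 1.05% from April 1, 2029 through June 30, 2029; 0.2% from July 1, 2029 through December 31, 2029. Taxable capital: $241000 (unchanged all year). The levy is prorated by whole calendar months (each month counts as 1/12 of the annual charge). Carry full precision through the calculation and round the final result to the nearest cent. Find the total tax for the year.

$1265.25

January 1 – March 31, 2029: 3 months at 0.65% → $241000 × 0.65% × 3/12 = $391.6250
April 1 – June 30, 2029: 3 months at 1.05% → $241000 × 1.05% × 3/12 = $632.6250
July 1 – December 31, 2029: 6 months at 0.2% → $241000 × 0.2% × 6/12 = $241.0000
Total = $1265.2500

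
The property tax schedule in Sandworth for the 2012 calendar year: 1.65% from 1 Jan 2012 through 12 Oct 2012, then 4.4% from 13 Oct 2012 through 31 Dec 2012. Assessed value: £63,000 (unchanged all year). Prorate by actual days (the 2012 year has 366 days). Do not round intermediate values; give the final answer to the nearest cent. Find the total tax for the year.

1 Jan – 12 Oct 2012: 286 days at 1.65% → £63,000 × 1.65% × 286/366 = £812.2869
13 Oct – 31 Dec 2012: 80 days at 4.4% → £63,000 × 4.4% × 80/366 = £605.9016
Total = £1,418.1885

£1,418.19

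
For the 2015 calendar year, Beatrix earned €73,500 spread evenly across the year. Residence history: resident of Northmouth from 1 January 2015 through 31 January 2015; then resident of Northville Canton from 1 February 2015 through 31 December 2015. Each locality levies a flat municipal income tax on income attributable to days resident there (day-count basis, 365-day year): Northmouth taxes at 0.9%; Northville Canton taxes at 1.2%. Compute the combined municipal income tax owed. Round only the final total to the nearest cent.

Northmouth, 1 January – 31 January 2015: 31 days → €73,500 × 0.9% × 31/365 = €56.1822
Northville Canton, 1 February – 31 December 2015: 334 days → €73,500 × 1.2% × 334/365 = €807.0904
Total = €863.2726

€863.27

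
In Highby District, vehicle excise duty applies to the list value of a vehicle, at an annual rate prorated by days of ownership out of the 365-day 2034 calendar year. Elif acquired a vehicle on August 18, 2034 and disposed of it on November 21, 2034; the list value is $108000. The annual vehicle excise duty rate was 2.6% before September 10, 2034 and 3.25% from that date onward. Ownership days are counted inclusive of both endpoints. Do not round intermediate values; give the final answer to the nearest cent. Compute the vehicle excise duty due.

August 18 – September 9, 2034: 23 days at 2.6% → $108000 × 2.6% × 23/365 = $176.9425
September 10 – November 21, 2034: 73 days at 3.25% → $108000 × 3.25% × 73/365 = $702.0000
Total = $878.9425

$878.94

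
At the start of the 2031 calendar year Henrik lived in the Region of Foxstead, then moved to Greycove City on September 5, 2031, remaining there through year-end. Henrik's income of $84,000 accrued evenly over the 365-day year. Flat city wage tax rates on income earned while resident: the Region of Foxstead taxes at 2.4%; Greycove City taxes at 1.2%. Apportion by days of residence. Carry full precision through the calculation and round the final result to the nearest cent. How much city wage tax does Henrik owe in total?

$1,690.13

The Region of Foxstead, January 1 – September 4, 2031: 247 days → $84,000 × 2.4% × 247/365 = $1,364.2521
Greycove City, September 5 – December 31, 2031: 118 days → $84,000 × 1.2% × 118/365 = $325.8740
Total = $1,690.1260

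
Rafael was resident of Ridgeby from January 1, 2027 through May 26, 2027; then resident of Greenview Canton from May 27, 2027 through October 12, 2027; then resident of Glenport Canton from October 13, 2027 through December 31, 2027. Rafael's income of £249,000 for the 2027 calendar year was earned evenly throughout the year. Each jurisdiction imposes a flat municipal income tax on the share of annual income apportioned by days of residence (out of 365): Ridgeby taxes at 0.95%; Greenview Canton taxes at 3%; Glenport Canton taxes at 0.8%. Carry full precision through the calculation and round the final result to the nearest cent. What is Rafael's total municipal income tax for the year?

Ridgeby, January 1 – May 26, 2027: 146 days → £249,000 × 0.95% × 146/365 = £946.2000
Greenview Canton, May 27 – October 12, 2027: 139 days → £249,000 × 3% × 139/365 = £2,844.7397
Glenport Canton, October 13 – December 31, 2027: 80 days → £249,000 × 0.8% × 80/365 = £436.6027
Total = £4,227.5425

£4,227.54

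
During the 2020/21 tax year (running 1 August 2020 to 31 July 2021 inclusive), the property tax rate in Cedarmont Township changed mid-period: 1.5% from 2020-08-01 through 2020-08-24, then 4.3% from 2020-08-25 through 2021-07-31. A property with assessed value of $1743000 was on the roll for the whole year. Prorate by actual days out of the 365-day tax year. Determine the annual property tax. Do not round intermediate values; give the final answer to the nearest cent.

$71739.97

2020-08-01 to 2020-08-24: 24 days at 1.5% → $1743000 × 1.5% × 24/365 = $1719.1233
2020-08-25 to 2021-07-31: 341 days at 4.3% → $1743000 × 4.3% × 341/365 = $70020.8466
Total = $71739.9699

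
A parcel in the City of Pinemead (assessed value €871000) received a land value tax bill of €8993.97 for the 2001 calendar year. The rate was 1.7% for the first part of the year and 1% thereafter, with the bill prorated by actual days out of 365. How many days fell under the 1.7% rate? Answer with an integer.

17 days

Let d = days at the first rate; then 365 − d days at the second rate.
€871000 × [1.7%·d + 1%·(365−d)] / 365 = €8993.97
Solving gives d = 17, so the new rate took effect on January 18, 2001.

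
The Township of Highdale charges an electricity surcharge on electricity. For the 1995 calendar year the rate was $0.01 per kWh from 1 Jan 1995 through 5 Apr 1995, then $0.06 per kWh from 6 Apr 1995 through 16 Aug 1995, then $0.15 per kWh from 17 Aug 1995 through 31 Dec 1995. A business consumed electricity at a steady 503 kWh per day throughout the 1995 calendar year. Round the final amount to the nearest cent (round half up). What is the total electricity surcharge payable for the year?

$14828.44

1 Jan – 5 Apr 1995: 95 days × 503 kWh/day = 47,785 kWh at $0.01/kWh → $477.85
6 Apr – 16 Aug 1995: 133 days × 503 kWh/day = 66,899 kWh at $0.06/kWh → $4013.94
17 Aug – 31 Dec 1995: 137 days × 503 kWh/day = 68,911 kWh at $0.15/kWh → $10336.65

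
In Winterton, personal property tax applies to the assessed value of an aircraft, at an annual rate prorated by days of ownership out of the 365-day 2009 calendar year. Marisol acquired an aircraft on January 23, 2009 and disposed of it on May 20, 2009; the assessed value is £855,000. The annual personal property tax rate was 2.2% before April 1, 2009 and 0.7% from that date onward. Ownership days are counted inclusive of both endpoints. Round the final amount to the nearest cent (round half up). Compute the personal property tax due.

£4,324.19

January 23 – March 31, 2009: 68 days at 2.2% → £855,000 × 2.2% × 68/365 = £3,504.3288
April 1 – May 20, 2009: 50 days at 0.7% → £855,000 × 0.7% × 50/365 = £819.8630
Total = £4,324.1918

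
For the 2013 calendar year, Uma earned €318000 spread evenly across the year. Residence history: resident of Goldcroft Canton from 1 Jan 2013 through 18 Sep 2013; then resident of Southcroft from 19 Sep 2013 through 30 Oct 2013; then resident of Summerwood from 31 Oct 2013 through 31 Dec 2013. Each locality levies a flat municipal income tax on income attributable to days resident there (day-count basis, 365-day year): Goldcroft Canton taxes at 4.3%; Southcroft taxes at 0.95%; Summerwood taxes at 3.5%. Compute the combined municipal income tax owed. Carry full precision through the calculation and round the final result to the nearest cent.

€12016.04

Goldcroft Canton, 1 Jan – 18 Sep 2013: 261 days → €318000 × 4.3% × 261/365 = €9777.8466
Southcroft, 19 Sep – 30 Oct 2013: 42 days → €318000 × 0.95% × 42/365 = €347.6219
Summerwood, 31 Oct – 31 Dec 2013: 62 days → €318000 × 3.5% × 62/365 = €1890.5753
Total = €12016.0438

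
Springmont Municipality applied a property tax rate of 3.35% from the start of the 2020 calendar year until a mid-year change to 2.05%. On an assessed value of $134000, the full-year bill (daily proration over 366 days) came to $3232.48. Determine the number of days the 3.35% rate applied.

102 days

Let d = days at the first rate; then 366 − d days at the second rate.
$134000 × [3.35%·d + 2.05%·(366−d)] / 366 = $3232.48
Solving gives d = 102, so the new rate took effect on April 12, 2020.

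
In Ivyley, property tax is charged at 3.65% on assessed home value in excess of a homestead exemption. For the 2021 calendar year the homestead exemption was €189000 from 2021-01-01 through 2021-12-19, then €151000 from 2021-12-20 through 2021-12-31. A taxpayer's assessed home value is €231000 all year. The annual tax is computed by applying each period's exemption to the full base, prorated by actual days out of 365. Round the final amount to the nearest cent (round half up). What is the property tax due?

€1578.60

2021-01-01 to 2021-12-19: 353 days, exemption €189000 → (€231000 − €189000) × 3.65% × 353/365 = €1482.6000
2021-12-20 to 2021-12-31: 12 days, exemption €151000 → (€231000 − €151000) × 3.65% × 12/365 = €96.0000
Total = €1578.6000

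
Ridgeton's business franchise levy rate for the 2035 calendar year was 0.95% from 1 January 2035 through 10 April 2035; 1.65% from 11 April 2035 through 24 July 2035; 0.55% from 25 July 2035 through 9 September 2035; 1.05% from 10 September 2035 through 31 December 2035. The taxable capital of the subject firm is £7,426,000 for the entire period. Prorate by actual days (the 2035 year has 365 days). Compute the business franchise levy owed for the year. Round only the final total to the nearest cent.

£83,974.84

1 January – 10 April 2035: 100 days at 0.95% → £7,426,000 × 0.95% × 100/365 = £19,327.9452
11 April – 24 July 2035: 105 days at 1.65% → £7,426,000 × 1.65% × 105/365 = £35,248.0685
25 July – 9 September 2035: 47 days at 0.55% → £7,426,000 × 0.55% × 47/365 = £5,259.2356
10 September – 31 December 2035: 113 days at 1.05% → £7,426,000 × 1.05% × 113/365 = £24,139.5863
Total = £83,974.8356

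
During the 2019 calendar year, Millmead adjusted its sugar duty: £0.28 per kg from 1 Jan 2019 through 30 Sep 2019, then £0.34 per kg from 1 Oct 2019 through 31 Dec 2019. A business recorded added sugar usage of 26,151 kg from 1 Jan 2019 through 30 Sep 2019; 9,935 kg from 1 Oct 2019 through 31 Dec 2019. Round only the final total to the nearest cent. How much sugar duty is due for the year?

1 Jan – 30 Sep 2019: 26,151 kg at £0.28/kg → £7,322.28
1 Oct – 31 Dec 2019: 9,935 kg at £0.34/kg → £3,377.90

£10,700.18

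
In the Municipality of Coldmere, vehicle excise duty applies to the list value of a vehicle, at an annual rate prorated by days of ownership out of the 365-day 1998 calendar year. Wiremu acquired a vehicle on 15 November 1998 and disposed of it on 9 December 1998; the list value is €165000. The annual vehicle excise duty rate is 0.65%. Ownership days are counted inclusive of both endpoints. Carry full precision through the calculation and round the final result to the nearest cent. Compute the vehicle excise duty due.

€73.46

Days held (15 November – 9 December 1998): 25 out of 365
Tax = €165000 × 0.65% × 25/365 = €73.4589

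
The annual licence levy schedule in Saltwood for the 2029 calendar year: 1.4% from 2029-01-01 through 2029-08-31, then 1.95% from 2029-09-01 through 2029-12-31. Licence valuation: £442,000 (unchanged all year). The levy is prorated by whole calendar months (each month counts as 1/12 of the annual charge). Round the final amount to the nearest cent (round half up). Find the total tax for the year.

£6,998.33

2029-01-01 to 2029-08-31: 8 months at 1.4% → £442,000 × 1.4% × 8/12 = £4,125.3333
2029-09-01 to 2029-12-31: 4 months at 1.95% → £442,000 × 1.95% × 4/12 = £2,873.0000
Total = £6,998.3333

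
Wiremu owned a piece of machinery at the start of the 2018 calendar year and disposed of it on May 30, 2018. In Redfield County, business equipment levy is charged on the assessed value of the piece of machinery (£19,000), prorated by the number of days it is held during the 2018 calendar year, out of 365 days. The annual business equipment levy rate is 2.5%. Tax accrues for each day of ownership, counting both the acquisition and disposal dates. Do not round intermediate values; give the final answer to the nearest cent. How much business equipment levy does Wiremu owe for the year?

Days held (January 1 – May 30, 2018): 150 out of 365
Tax = £19,000 × 2.5% × 150/365 = £195.2055

£195.21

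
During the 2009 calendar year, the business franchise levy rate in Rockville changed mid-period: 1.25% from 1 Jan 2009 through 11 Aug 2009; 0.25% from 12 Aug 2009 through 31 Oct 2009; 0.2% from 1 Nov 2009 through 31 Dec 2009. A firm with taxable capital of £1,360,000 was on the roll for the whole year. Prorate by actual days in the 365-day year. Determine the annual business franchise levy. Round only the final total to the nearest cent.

£11,595.40

1 Jan – 11 Aug 2009: 223 days at 1.25% → £1,360,000 × 1.25% × 223/365 = £10,386.3014
12 Aug – 31 Oct 2009: 81 days at 0.25% → £1,360,000 × 0.25% × 81/365 = £754.5205
1 Nov – 31 Dec 2009: 61 days at 0.2% → £1,360,000 × 0.2% × 61/365 = £454.5753
Total = £11,595.3973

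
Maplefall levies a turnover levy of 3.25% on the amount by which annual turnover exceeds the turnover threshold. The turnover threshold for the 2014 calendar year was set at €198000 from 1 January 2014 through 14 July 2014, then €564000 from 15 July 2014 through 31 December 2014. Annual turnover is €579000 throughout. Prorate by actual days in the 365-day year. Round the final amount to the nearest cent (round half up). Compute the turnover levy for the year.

€6842.36

1 January – 14 July 2014: 195 days, exemption €198000 → (€579000 − €198000) × 3.25% × 195/365 = €6615.3082
15 July – 31 December 2014: 170 days, exemption €564000 → (€579000 − €564000) × 3.25% × 170/365 = €227.0548
Total = €6842.3630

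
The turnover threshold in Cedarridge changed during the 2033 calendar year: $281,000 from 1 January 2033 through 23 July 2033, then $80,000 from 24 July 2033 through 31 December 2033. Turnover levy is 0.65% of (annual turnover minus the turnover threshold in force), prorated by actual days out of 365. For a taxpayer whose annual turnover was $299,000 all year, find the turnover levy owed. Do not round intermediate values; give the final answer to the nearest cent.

$693.29

1 January – 23 July 2033: 204 days, exemption $281,000 → ($299,000 − $281,000) × 0.65% × 204/365 = $65.3918
24 July – 31 December 2033: 161 days, exemption $80,000 → ($299,000 − $80,000) × 0.65% × 161/365 = $627.9000
Total = $693.2918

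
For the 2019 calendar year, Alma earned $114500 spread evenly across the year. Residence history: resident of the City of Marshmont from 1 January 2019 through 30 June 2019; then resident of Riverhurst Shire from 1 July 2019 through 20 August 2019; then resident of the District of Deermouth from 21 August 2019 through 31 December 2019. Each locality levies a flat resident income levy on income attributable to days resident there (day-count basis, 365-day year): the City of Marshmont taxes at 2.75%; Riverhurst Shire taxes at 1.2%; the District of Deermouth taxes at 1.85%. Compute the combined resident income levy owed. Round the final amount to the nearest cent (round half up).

$2525.27

The City of Marshmont, 1 January – 30 June 2019: 181 days → $114500 × 2.75% × 181/365 = $1561.4349
Riverhurst Shire, 1 July – 20 August 2019: 51 days → $114500 × 1.2% × 51/365 = $191.9836
The District of Deermouth, 21 August – 31 December 2019: 133 days → $114500 × 1.85% × 133/365 = $771.8555
Total = $2525.2740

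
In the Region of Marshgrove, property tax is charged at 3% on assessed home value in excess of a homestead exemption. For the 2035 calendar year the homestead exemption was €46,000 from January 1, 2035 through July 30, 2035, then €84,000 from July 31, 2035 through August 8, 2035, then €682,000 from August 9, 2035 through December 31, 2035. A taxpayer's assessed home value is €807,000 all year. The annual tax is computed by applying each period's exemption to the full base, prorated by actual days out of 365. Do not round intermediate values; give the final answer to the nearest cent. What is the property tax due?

January 1 – July 30, 2035: 211 days, exemption €46,000 → (€807,000 − €46,000) × 3% × 211/365 = €13,197.6164
July 31 – August 8, 2035: 9 days, exemption €84,000 → (€807,000 − €84,000) × 3% × 9/365 = €534.8219
August 9 – December 31, 2035: 145 days, exemption €682,000 → (€807,000 − €682,000) × 3% × 145/365 = €1,489.7260
Total = €15,222.1644

€15,222.16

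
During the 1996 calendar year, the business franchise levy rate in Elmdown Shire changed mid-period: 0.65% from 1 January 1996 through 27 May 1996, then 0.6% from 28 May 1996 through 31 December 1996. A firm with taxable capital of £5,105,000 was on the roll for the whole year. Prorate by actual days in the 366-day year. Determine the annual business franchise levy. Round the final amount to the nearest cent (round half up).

1 January – 27 May 1996: 148 days at 0.65% → £5,105,000 × 0.65% × 148/366 = £13,418.0601
28 May – 31 December 1996: 218 days at 0.6% → £5,105,000 × 0.6% × 218/366 = £18,244.0984
Total = £31,662.1585

£31,662.16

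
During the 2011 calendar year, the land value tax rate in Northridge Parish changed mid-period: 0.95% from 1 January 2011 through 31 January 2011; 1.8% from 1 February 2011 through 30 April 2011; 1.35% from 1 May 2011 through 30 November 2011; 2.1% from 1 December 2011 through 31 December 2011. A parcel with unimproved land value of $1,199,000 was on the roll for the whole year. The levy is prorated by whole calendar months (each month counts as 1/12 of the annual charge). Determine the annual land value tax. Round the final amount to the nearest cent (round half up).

$17,885.08

1 January – 31 January 2011: 1 month at 0.95% → $1,199,000 × 0.95% × 1/12 = $949.2083
1 February – 30 April 2011: 3 months at 1.8% → $1,199,000 × 1.8% × 3/12 = $5,395.5000
1 May – 30 November 2011: 7 months at 1.35% → $1,199,000 × 1.35% × 7/12 = $9,442.1250
1 December – 31 December 2011: 1 month at 2.1% → $1,199,000 × 2.1% × 1/12 = $2,098.2500
Total = $17,885.0833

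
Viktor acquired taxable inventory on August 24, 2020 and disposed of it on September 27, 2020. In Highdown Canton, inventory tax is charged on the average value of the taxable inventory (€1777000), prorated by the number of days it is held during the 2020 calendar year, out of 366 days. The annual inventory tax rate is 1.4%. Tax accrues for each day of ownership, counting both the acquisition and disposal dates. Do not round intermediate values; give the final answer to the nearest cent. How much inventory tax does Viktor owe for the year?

Days held (August 24 – September 27, 2020): 35 out of 366
Tax = €1777000 × 1.4% × 35/366 = €2379.0437

€2379.04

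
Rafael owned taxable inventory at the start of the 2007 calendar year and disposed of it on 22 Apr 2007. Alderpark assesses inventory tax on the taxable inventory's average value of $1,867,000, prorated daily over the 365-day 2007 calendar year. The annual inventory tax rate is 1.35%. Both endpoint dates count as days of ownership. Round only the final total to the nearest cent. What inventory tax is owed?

Days held (1 Jan – 22 Apr 2007): 112 out of 365
Tax = $1,867,000 × 1.35% × 112/365 = $7,733.9836

$7,733.98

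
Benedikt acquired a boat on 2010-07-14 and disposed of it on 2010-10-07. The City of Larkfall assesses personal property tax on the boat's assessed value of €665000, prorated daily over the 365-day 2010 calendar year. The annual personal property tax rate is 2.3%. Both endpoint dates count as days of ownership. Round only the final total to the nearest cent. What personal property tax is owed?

€3603.75

Days held (2010-07-14 to 2010-10-07): 86 out of 365
Tax = €665000 × 2.3% × 86/365 = €3603.7534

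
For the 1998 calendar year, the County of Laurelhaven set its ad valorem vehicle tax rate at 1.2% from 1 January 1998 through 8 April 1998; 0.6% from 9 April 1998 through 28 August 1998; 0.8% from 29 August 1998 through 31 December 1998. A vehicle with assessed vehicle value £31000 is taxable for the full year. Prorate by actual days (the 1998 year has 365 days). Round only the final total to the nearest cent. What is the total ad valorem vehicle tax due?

1 January – 8 April 1998: 98 days at 1.2% → £31000 × 1.2% × 98/365 = £99.8795
9 April – 28 August 1998: 142 days at 0.6% → £31000 × 0.6% × 142/365 = £72.3616
29 August – 31 December 1998: 125 days at 0.8% → £31000 × 0.8% × 125/365 = £84.9315
Total = £257.1726

£257.17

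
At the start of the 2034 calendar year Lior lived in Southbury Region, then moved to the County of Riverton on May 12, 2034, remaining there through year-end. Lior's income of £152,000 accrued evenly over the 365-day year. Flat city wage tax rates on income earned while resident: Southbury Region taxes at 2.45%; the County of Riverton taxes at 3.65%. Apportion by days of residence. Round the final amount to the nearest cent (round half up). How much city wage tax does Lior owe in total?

Southbury Region, January 1 – May 11, 2034: 131 days → £152,000 × 2.45% × 131/365 = £1,336.5589
The County of Riverton, May 12 – December 31, 2034: 234 days → £152,000 × 3.65% × 234/365 = £3,556.8000
Total = £4,893.3589

£4,893.36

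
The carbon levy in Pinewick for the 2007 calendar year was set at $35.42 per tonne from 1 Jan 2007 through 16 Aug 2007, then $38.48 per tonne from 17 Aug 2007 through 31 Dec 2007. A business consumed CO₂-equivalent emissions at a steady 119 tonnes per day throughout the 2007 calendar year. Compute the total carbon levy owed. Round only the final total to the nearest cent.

1 Jan – 16 Aug 2007: 228 days × 119 tonnes/day = 27,132 tonnes at $35.42/tonne → $961015.44
17 Aug – 31 Dec 2007: 137 days × 119 tonnes/day = 16,303 tonnes at $38.48/tonne → $627339.44

$1588354.88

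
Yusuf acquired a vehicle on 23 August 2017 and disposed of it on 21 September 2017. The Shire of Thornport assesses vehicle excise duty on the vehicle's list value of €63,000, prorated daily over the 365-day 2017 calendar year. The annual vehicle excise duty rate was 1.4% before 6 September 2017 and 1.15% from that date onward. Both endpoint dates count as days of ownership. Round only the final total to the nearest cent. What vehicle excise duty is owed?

€65.59

23 August – 5 September 2017: 14 days at 1.4% → €63,000 × 1.4% × 14/365 = €33.8301
6 September – 21 September 2017: 16 days at 1.15% → €63,000 × 1.15% × 16/365 = €31.7589
Total = €65.5890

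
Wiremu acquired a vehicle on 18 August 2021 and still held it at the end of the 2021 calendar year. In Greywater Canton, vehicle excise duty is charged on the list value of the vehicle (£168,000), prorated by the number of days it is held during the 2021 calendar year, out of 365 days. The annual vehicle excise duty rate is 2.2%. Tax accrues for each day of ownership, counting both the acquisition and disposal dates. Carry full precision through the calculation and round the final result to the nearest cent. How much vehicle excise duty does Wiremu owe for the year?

£1,377.14

Days held (18 August – 31 December 2021): 136 out of 365
Tax = £168,000 × 2.2% × 136/365 = £1,377.1397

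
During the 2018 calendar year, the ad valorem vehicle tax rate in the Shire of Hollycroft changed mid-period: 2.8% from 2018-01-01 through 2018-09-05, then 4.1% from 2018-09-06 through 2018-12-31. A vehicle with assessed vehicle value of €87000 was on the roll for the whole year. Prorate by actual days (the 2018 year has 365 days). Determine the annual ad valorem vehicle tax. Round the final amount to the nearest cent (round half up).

2018-01-01 to 2018-09-05: 248 days at 2.8% → €87000 × 2.8% × 248/365 = €1655.1452
2018-09-06 to 2018-12-31: 117 days at 4.1% → €87000 × 4.1% × 117/365 = €1143.3945
Total = €2798.5397

€2798.54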